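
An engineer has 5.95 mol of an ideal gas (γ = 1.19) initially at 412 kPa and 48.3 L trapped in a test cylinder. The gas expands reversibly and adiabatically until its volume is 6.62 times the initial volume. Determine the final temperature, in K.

T₁ = P₁V₁/(nR) = 412×48.3/(5.95×8.314) = 402 K.
Adiabatic: TV^(γ−1) = const ⇒ T₂ = 402×(0.151)^0.190 = 281 K; PV^γ = const ⇒ P₂ = 43.5 kPa.

281 K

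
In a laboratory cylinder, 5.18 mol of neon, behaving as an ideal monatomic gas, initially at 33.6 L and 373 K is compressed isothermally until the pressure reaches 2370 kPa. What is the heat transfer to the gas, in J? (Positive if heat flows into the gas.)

P₁ = nRT₁/V₁ = 5.18×8.314×373/33.6 = 478 kPa.
Isothermal: T stays 373 K; PV = const ⇒ V₂ = 6.78 L, P₂ = 2370 kPa.
ΔU = 0 (ideal gas, T constant).
W = nRT ln(V₂/V₁) = 5.18×8.314×373×ln(0.202) = -25700 J.
Q = ΔU + W = -25700 J.

-25700 J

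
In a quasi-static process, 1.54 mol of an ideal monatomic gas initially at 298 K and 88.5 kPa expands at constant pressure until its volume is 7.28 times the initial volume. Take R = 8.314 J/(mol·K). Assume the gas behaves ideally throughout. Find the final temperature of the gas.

V₁ = nRT₁/P₁ = 1.54×8.314×298/88.5 = 43.1 L.
Isobaric: P stays 88.5 kPa; V/T = const ⇒ T₂ = 2170 K, V₂ = 314 L.

2170 K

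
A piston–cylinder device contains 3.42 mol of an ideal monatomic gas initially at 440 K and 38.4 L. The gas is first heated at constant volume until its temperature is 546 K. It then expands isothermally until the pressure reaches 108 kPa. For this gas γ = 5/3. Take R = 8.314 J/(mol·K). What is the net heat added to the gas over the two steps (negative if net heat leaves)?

25000 J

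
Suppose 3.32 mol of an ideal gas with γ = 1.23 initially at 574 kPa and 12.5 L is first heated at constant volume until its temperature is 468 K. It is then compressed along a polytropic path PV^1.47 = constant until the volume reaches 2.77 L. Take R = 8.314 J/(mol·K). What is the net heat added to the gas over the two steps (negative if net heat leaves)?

54500 J

T₁ = P₁V₁/(nR) = 574×12.5/(3.32×8.314) = 260 K.
Step 1 — Isochoric: V stays 12.5 L; P/T = const ⇒ T₂ = 468 K, P₂ = 1030 kPa.
W = 0 (no volume change).
ΔU = nCvΔT = 3.32×36.1×(468−260) = 25000 J.
Q = ΔU = 25000 J.
State after step 1: P = 1030 kPa, V = 12.5 L, T = 468 K.
Step 2 — Polytropic n=1.47: T₂ = T₁(V₁/V₂)^(n−1) = 468×(4.51)^0.47 = 950 K; P₂ = P₁(V₁/V₂)^n = 9470 kPa.
W = (P₁V₁−P₂V₂)/(n−1) = (1030×12.5−9470×2.77)/0.47 = -28300 J.
ΔU = nCvΔT = 3.32×36.1×(950−468) = 57900 J.
Q = ΔU + W = 29600 J.
Net over both steps: W = -28300 J, Q = 54500 J, ΔU = 82800 J.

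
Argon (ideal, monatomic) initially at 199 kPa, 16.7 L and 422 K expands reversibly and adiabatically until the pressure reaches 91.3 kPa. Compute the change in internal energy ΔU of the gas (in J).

n = P₁V₁/(RT₁) = 199×16.7/(8.314×422) = 0.947 mol.
Adiabatic: T₂/T₁ = (P₂/P₁)^((γ−1)/γ) ⇒ T₂ = 422×(0.459)^0.400 = 309 K; V₂ = 26.7 L.
For an ideal gas ΔU = nCvΔT with Cv = (3/2)R = 12.5 J/(mol·K).
ΔU = 0.947×12.5×(309−422) = -1330 J.

-1330 J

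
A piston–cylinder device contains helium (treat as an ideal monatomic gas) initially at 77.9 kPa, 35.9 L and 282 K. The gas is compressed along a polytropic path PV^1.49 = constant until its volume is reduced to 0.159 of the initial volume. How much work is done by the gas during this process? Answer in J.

n = P₁V₁/(RT₁) = 77.9×35.9/(8.314×282) = 1.19 mol.
Polytropic n=1.49: T₂ = T₁(V₁/V₂)^(n−1) = 282×(6.29)^0.49 = 694 K; P₂ = P₁(V₁/V₂)^n = 1210 kPa.
W = (P₁V₁−P₂V₂)/(n−1) = (77.9×35.9−1210×5.71)/0.49 = -8350 J.

-8350 J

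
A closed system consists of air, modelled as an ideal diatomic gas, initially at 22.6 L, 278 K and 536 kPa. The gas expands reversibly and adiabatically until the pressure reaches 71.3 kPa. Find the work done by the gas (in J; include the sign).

n = P₁V₁/(RT₁) = 536×22.6/(8.314×278) = 5.24 mol.
Adiabatic: T₂/T₁ = (P₂/P₁)^((γ−1)/γ) ⇒ T₂ = 278×(0.133)^0.286 = 156 K; V₂ = 95.5 L.
ΔU = nCvΔT = 5.24×20.8×(156−278) = -13300 J.
Q = 0 for an adiabatic process, so W = −ΔU = 13300 J.

13300 J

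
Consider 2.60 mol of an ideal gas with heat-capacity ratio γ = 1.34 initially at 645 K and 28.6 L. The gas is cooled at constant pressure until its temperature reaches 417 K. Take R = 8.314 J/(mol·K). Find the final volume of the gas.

P₁ = nRT₁/V₁ = 2.60×8.314×645/28.6 = 488 kPa.
Isobaric: P stays 488 kPa; V/T = const ⇒ T₂ = 417 K, V₂ = 18.5 L.

18.5 L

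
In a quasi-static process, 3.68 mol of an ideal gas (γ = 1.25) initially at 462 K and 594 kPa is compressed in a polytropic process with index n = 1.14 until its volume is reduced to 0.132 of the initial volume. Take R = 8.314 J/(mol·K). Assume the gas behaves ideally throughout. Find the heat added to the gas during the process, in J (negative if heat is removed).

-14600 J

V₁ = nRT₁/P₁ = 3.68×8.314×462/594 = 23.8 L.
Polytropic n=1.14: T₂ = T₁(V₁/V₂)^(n−1) = 462×(7.58)^0.14 = 613 K; P₂ = P₁(V₁/V₂)^n = 5970 kPa.
W = (P₁V₁−P₂V₂)/(n−1) = (594×23.8−5970×3.14)/0.14 = -33100 J.
ΔU = nCvΔT = 3.68×33.3×(613−462) = 18500 J.
Q = ΔU + W = -14600 J.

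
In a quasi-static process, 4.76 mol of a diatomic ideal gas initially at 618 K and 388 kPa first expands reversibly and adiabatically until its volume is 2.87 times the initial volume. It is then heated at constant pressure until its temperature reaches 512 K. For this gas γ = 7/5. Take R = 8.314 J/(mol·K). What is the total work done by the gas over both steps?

V₁ = nRT₁/P₁ = 4.76×8.314×618/388 = 63.0 L.
Step 1 — Adiabatic: TV^(γ−1) = const ⇒ T₂ = 618×(0.348)^0.400 = 405 K; PV^γ = const ⇒ P₂ = 88.7 kPa.
ΔU = nCvΔT = 4.76×20.8×(405−618) = -21000 J.
Q = 0 for an adiabatic process, so W = −ΔU = 21000 J.
State after step 1: P = 88.7 kPa, V = 181 L, T = 405 K.
Step 2 — Isobaric: P stays 88.7 kPa; V/T = const ⇒ T₂ = 512 K, V₂ = 229 L.
W = PΔV = 88.7×(229−181) kPa·L = 4220 J.
ΔU = nCvΔT = 4.76×20.8×(512−405) = 10600 J.
Q = ΔU + W = nCpΔT = 14800 J.
Net over both steps: W = 25300 J, Q = 14800 J, ΔU = -10500 J.

25300 J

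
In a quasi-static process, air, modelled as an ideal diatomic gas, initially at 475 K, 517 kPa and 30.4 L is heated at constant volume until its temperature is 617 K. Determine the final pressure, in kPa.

672 kPa

Isochoric: V stays 30.4 L; P/T = const ⇒ T₂ = 617 K, P₂ = 672 kPa.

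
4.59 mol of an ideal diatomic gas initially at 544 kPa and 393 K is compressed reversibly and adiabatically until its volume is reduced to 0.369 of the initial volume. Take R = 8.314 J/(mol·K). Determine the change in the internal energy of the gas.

18400 J

V₁ = nRT₁/P₁ = 4.59×8.314×393/544 = 27.6 L.
Adiabatic: TV^(γ−1) = const ⇒ T₂ = 393×(2.71)^0.400 = 586 K; PV^γ = const ⇒ P₂ = 2200 kPa.
For an ideal gas ΔU = nCvΔT with Cv = (5/2)R = 20.8 J/(mol·K).
ΔU = 4.59×20.8×(586−393) = 18400 J.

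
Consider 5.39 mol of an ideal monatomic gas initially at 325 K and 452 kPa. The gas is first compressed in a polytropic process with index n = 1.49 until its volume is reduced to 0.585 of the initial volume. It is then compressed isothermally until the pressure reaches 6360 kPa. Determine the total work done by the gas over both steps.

-43900 J

V₁ = nRT₁/P₁ = 5.39×8.314×325/452 = 32.2 L.
Step 1 — Polytropic n=1.49: T₂ = T₁(V₁/V₂)^(n−1) = 325×(1.71)^0.49 = 423 K; P₂ = P₁(V₁/V₂)^n = 1000 kPa.
W = (P₁V₁−P₂V₂)/(n−1) = (452×32.2−1000×18.8)/0.49 = -8930 J.
ΔU = nCvΔT = 5.39×12.5×(423−325) = 6560 J.
Q = ΔU + W = -2370 J.
State after step 1: P = 1000 kPa, V = 18.8 L, T = 423 K.
Step 2 — Isothermal: T stays 423 K; PV = const ⇒ V₂ = 2.98 L, P₂ = 6360 kPa.
ΔU = 0 (ideal gas, T constant).
W = nRT ln(V₂/V₁) = 5.39×8.314×423×ln(0.158) = -34900 J.
Q = ΔU + W = -34900 J.
Net over both steps: W = -43900 J, Q = -37300 J, ΔU = 6560 J.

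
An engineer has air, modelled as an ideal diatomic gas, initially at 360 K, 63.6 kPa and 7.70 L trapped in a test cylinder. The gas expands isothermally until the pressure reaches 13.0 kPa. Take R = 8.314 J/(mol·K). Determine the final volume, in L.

Isothermal: T stays 360 K; PV = const ⇒ V₂ = 37.7 L, P₂ = 13.0 kPa.

37.7 L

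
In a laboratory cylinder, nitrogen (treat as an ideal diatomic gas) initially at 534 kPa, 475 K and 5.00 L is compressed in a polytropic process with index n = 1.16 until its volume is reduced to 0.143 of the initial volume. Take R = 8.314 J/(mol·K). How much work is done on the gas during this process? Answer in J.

6090 J

n = P₁V₁/(RT₁) = 534×5.00/(8.314×475) = 0.676 mol.
Polytropic n=1.16: T₂ = T₁(V₁/V₂)^(n−1) = 475×(6.99)^0.16 = 648 K; P₂ = P₁(V₁/V₂)^n = 5100 kPa.
W = (P₁V₁−P₂V₂)/(n−1) = (534×5.00−5100×0.715)/0.16 = -6090 J.
Work done on the gas = −W_by = 6090 J.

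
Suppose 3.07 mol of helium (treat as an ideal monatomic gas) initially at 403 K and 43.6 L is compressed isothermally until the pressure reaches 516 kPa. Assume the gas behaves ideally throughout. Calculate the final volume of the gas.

19.9 L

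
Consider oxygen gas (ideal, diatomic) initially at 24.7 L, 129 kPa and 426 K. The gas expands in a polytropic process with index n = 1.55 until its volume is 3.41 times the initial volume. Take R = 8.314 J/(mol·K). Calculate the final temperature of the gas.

217 K

Polytropic n=1.55: T₂ = T₁(V₁/V₂)^(n−1) = 426×(0.293)^0.55 = 217 K; P₂ = P₁(V₁/V₂)^n = 19.3 kPa.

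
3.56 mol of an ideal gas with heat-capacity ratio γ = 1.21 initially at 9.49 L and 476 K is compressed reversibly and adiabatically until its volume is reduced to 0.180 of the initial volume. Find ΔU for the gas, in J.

P₁ = nRT₁/V₁ = 3.56×8.314×476/9.49 = 1480 kPa.
Adiabatic: TV^(γ−1) = const ⇒ T₂ = 476×(5.56)^0.210 = 682 K; PV^γ = const ⇒ P₂ = 11800 kPa.
For an ideal gas ΔU = nCvΔT with Cv = R/(γ−1) = 39.6 J/(mol·K).
ΔU = 3.56×39.6×(682−476) = 29100 J.

29100 J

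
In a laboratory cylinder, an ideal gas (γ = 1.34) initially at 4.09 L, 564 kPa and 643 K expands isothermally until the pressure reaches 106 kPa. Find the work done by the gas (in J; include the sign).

n = P₁V₁/(RT₁) = 564×4.09/(8.314×643) = 0.432 mol.
Isothermal: T stays 643 K; PV = const ⇒ V₂ = 21.8 L, P₂ = 106 kPa.
W = nRT ln(V₂/V₁) = 0.432×8.314×643×ln(5.32) = 3860 J.

3860 J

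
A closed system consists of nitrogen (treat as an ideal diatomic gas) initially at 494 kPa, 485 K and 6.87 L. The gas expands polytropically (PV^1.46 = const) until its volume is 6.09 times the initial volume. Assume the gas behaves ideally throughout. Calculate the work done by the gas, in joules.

n = P₁V₁/(RT₁) = 494×6.87/(8.314×485) = 0.842 mol.
Polytropic n=1.46: T₂ = T₁(V₁/V₂)^(n−1) = 485×(0.164)^0.46 = 211 K; P₂ = P₁(V₁/V₂)^n = 35.3 kPa.
W = (P₁V₁−P₂V₂)/(n−1) = (494×6.87−35.3×41.8)/0.46 = 4160 J.

4160 J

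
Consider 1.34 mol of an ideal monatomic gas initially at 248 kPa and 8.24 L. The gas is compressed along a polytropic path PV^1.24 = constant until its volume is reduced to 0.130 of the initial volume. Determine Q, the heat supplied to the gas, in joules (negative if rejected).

-3440 J

T₁ = P₁V₁/(nR) = 248×8.24/(1.34×8.314) = 183 K.
Polytropic n=1.24: T₂ = T₁(V₁/V₂)^(n−1) = 183×(7.69)^0.24 = 299 K; P₂ = P₁(V₁/V₂)^n = 3110 kPa.
W = (P₁V₁−P₂V₂)/(n−1) = (248×8.24−3110×1.07)/0.24 = -5380 J.
ΔU = nCvΔT = 1.34×12.5×(299−183) = 1940 J.
Q = ΔU + W = -3440 J.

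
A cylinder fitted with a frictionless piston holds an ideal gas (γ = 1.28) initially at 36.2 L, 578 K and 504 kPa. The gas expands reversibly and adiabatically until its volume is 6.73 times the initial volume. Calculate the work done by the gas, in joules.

27000 J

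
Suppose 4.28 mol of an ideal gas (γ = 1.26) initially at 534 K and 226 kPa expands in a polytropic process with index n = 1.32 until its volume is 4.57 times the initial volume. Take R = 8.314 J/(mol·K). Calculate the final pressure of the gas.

30.4 kPa

V₁ = nRT₁/P₁ = 4.28×8.314×534/226 = 84.1 L.
Polytropic n=1.32: T₂ = T₁(V₁/V₂)^(n−1) = 534×(0.219)^0.32 = 328 K; P₂ = P₁(V₁/V₂)^n = 30.4 kPa.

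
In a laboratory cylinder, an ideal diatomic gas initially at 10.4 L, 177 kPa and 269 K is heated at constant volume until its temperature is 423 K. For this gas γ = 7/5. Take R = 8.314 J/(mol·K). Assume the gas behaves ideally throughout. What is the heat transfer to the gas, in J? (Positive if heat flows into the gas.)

n = P₁V₁/(RT₁) = 177×10.4/(8.314×269) = 0.823 mol.
Isochoric: V stays 10.4 L; P/T = const ⇒ T₂ = 423 K, P₂ = 278 kPa.
W = 0 (no volume change).
ΔU = nCvΔT = 0.823×20.8×(423−269) = 2630 J.
Q = ΔU = 2630 J.

2630 J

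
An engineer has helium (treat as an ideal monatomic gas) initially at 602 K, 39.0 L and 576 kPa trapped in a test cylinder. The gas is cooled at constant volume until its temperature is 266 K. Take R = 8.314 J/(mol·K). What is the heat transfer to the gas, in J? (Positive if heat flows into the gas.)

n = P₁V₁/(RT₁) = 576×39.0/(8.314×602) = 4.49 mol.
Isochoric: V stays 39.0 L; P/T = const ⇒ T₂ = 266 K, P₂ = 255 kPa.
W = 0 (no volume change).
ΔU = nCvΔT = 4.49×12.5×(266−602) = -18800 J.
Q = ΔU = -18800 J.

-18800 J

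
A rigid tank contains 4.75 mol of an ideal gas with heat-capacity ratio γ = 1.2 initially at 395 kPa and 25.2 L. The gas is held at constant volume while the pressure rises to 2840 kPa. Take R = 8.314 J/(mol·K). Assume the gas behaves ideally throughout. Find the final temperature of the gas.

1810 K

T₁ = P₁V₁/(nR) = 395×25.2/(4.75×8.314) = 252 K.
Isochoric: V stays 25.2 L; P/T = const ⇒ T₂ = 1810 K, P₂ = 2840 kPa.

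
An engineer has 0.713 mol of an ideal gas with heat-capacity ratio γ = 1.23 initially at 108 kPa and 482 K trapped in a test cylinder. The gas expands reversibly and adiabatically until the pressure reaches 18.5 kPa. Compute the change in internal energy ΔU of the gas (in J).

-3490 J

V₁ = nRT₁/P₁ = 0.713×8.314×482/108 = 26.5 L.
Adiabatic: T₂/T₁ = (P₂/P₁)^((γ−1)/γ) ⇒ T₂ = 482×(0.171)^0.187 = 347 K; V₂ = 111 L.
For an ideal gas ΔU = nCvΔT with Cv = R/(γ−1) = 36.1 J/(mol·K).
ΔU = 0.713×36.1×(347−482) = -3490 J.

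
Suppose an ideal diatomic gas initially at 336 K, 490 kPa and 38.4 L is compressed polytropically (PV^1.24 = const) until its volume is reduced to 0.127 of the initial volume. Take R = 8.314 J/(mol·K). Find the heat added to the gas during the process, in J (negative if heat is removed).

n = P₁V₁/(RT₁) = 490×38.4/(8.314×336) = 6.74 mol.
Polytropic n=1.24: T₂ = T₁(V₁/V₂)^(n−1) = 336×(7.87)^0.24 = 551 K; P₂ = P₁(V₁/V₂)^n = 6330 kPa.
W = (P₁V₁−P₂V₂)/(n−1) = (490×38.4−6330×4.88)/0.24 = -50200 J.
ΔU = nCvΔT = 6.74×20.8×(551−336) = 30100 J.
Q = ΔU + W = -20100 J.

-20100 J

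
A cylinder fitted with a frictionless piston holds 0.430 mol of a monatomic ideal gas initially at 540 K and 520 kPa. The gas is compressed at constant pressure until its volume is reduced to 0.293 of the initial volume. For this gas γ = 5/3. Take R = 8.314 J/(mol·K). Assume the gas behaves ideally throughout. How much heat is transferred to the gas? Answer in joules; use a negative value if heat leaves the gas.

V₁ = nRT₁/P₁ = 0.430×8.314×540/520 = 3.71 L.
Isobaric: P stays 520 kPa; V/T = const ⇒ T₂ = 158 K, V₂ = 1.09 L.
W = PΔV = 520×(1.09−3.71) kPa·L = -1360 J.
ΔU = nCvΔT = 0.430×12.5×(158−540) = -2050 J.
Q = ΔU + W = nCpΔT = -3410 J.

-3410 J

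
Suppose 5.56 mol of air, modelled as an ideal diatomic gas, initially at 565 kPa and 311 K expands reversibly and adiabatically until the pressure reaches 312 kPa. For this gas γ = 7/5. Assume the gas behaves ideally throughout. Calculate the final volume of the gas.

38.9 L

V₁ = nRT₁/P₁ = 5.56×8.314×311/565 = 25.4 L.
Adiabatic: T₂/T₁ = (P₂/P₁)^((γ−1)/γ) ⇒ T₂ = 311×(0.552)^0.286 = 262 K; V₂ = 38.9 L.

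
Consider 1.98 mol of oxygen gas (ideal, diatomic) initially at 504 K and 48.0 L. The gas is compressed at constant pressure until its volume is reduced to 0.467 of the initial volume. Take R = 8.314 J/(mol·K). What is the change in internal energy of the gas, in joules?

-11100 J

P₁ = nRT₁/V₁ = 1.98×8.314×504/48.0 = 173 kPa.
Isobaric: P stays 173 kPa; V/T = const ⇒ T₂ = 235 K, V₂ = 22.4 L.
For an ideal gas ΔU = nCvΔT with Cv = (5/2)R = 20.8 J/(mol·K).
ΔU = 1.98×20.8×(235−504) = -11100 J.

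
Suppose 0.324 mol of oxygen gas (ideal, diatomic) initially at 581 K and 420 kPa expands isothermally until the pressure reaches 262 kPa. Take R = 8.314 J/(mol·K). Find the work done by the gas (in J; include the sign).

V₁ = nRT₁/P₁ = 0.324×8.314×581/420 = 3.73 L.
Isothermal: T stays 581 K; PV = const ⇒ V₂ = 5.97 L, P₂ = 262 kPa.
W = nRT ln(V₂/V₁) = 0.324×8.314×581×ln(1.60) = 739 J.

739 J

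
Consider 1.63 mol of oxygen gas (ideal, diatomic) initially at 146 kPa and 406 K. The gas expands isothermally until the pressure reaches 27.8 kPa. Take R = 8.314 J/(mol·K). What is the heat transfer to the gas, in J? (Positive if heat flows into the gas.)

9130 J

V₁ = nRT₁/P₁ = 1.63×8.314×406/146 = 37.7 L.
Isothermal: T stays 406 K; PV = const ⇒ V₂ = 198 L, P₂ = 27.8 kPa.
ΔU = 0 (ideal gas, T constant).
W = nRT ln(V₂/V₁) = 1.63×8.314×406×ln(5.25) = 9130 J.
Q = ΔU + W = 9130 J.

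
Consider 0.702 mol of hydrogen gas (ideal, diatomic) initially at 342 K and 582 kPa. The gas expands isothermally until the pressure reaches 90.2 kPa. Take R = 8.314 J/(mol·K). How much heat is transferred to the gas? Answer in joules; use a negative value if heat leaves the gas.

3720 J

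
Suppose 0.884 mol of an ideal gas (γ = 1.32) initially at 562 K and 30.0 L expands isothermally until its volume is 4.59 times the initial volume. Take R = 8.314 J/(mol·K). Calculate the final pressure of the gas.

P₁ = nRT₁/V₁ = 0.884×8.314×562/30.0 = 138 kPa.
Isothermal: T stays 562 K; PV = const ⇒ V₂ = 138 L, P₂ = 30.0 kPa.

30.0 kPa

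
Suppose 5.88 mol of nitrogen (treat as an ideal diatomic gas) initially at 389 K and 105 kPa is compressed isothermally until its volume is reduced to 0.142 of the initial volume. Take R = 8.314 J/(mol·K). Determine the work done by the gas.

V₁ = nRT₁/P₁ = 5.88×8.314×389/105 = 181 L.
Isothermal: T stays 389 K; PV = const ⇒ V₂ = 25.7 L, P₂ = 739 kPa.
W = nRT ln(V₂/V₁) = 5.88×8.314×389×ln(0.142) = -37100 J.

-37100 J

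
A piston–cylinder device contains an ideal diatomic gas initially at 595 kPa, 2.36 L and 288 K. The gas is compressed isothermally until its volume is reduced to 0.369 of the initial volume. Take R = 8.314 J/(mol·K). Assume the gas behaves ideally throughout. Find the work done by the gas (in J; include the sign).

-1400 J

n = P₁V₁/(RT₁) = 595×2.36/(8.314×288) = 0.586 mol.
Isothermal: T stays 288 K; PV = const ⇒ V₂ = 0.871 L, P₂ = 1610 kPa.
W = nRT ln(V₂/V₁) = 0.586×8.314×288×ln(0.369) = -1400 J.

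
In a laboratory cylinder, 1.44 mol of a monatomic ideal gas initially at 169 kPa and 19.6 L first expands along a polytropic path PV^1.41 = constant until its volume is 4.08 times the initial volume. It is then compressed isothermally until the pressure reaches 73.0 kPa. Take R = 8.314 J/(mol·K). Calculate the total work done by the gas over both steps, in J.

T₁ = P₁V₁/(nR) = 169×19.6/(1.44×8.314) = 277 K.
Step 1 — Polytropic n=1.41: T₂ = T₁(V₁/V₂)^(n−1) = 277×(0.245)^0.41 = 155 K; P₂ = P₁(V₁/V₂)^n = 23.3 kPa.
W = (P₁V₁−P₂V₂)/(n−1) = (169×19.6−23.3×80.0)/0.41 = 3540 J.
ΔU = nCvΔT = 1.44×12.5×(155−277) = -2180 J.
Q = ΔU + W = 1360 J.
State after step 1: P = 23.3 kPa, V = 80.0 L, T = 155 K.
Step 2 — Isothermal: T stays 155 K; PV = const ⇒ V₂ = 25.5 L, P₂ = 73.0 kPa.
ΔU = 0 (ideal gas, T constant).
W = nRT ln(V₂/V₁) = 1.44×8.314×155×ln(0.319) = -2130 J.
Q = ΔU + W = -2130 J.
Net over both steps: W = 1410 J, Q = -765 J, ΔU = -2180 J.

1410 J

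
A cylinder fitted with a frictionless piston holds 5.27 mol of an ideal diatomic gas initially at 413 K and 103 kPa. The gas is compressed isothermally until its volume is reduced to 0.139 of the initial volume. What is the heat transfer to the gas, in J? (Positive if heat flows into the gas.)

V₁ = nRT₁/P₁ = 5.27×8.314×413/103 = 176 L.
Isothermal: T stays 413 K; PV = const ⇒ V₂ = 24.4 L, P₂ = 741 kPa.
ΔU = 0 (ideal gas, T constant).
W = nRT ln(V₂/V₁) = 5.27×8.314×413×ln(0.139) = -35700 J.
Q = ΔU + W = -35700 J.

-35700 J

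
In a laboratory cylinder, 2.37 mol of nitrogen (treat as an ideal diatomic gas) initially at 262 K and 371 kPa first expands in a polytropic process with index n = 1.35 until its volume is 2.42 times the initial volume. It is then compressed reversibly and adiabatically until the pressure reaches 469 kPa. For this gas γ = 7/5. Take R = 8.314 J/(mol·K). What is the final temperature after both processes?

289 K

V₁ = nRT₁/P₁ = 2.37×8.314×262/371 = 13.9 L.
Step 1 — Polytropic n=1.35: T₂ = T₁(V₁/V₂)^(n−1) = 262×(0.413)^0.35 = 192 K; P₂ = P₁(V₁/V₂)^n = 113 kPa.
W = (P₁V₁−P₂V₂)/(n−1) = (371×13.9−113×33.7)/0.35 = 3920 J.
ΔU = nCvΔT = 2.37×20.8×(192−262) = -3430 J.
Q = ΔU + W = 491 J.
State after step 1: P = 113 kPa, V = 33.7 L, T = 192 K.
Step 2 — Adiabatic: T₂/T₁ = (P₂/P₁)^((γ−1)/γ) ⇒ T₂ = 192×(4.17)^0.286 = 289 K; V₂ = 12.1 L.
ΔU = nCvΔT = 2.37×20.8×(289−192) = 4770 J.
Q = 0 for an adiabatic process, so W = −ΔU = -4770 J.
Net over both steps: W = -846 J, Q = 491 J, ΔU = 1340 J.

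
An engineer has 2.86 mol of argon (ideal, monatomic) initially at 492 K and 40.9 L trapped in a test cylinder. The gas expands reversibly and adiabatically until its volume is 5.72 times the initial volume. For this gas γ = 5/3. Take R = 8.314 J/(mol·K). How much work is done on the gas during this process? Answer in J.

P₁ = nRT₁/V₁ = 2.86×8.314×492/40.9 = 286 kPa.
Adiabatic: TV^(γ−1) = const ⇒ T₂ = 492×(0.175)^0.667 = 154 K; PV^γ = const ⇒ P₂ = 15.6 kPa.
ΔU = nCvΔT = 2.86×12.5×(154−492) = -12100 J.
Q = 0 for an adiabatic process, so W = −ΔU = 12100 J.
Work done on the gas = −W_by = -12100 J.

-12100 J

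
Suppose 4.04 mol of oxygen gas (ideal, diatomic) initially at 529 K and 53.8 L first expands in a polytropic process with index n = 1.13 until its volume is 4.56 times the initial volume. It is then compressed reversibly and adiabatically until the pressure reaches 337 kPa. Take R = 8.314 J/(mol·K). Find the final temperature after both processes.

P₁ = nRT₁/V₁ = 4.04×8.314×529/53.8 = 330 kPa.
Step 1 — Polytropic n=1.13: T₂ = T₁(V₁/V₂)^(n−1) = 529×(0.219)^0.13 = 434 K; P₂ = P₁(V₁/V₂)^n = 59.5 kPa.
W = (P₁V₁−P₂V₂)/(n−1) = (330×53.8−59.5×245)/0.13 = 24500 J.
ΔU = nCvΔT = 4.04×20.8×(434−529) = -7950 J.
Q = ΔU + W = 16500 J.
State after step 1: P = 59.5 kPa, V = 245 L, T = 434 K.
Step 2 — Adiabatic: T₂/T₁ = (P₂/P₁)^((γ−1)/γ) ⇒ T₂ = 434×(5.67)^0.286 = 713 K; V₂ = 71.1 L.
ΔU = nCvΔT = 4.04×20.8×(713−434) = 23400 J.
Q = 0 for an adiabatic process, so W = −ΔU = -23400 J.
Net over both steps: W = 1070 J, Q = 16500 J, ΔU = 15400 J.

713 K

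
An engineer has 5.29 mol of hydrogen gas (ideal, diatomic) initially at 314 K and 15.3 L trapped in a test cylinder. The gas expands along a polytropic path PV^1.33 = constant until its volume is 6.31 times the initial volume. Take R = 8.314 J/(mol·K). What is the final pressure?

77.9 kPa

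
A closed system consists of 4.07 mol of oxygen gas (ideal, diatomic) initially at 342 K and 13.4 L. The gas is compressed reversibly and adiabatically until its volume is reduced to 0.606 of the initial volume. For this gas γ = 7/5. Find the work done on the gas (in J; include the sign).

6420 J

P₁ = nRT₁/V₁ = 4.07×8.314×342/13.4 = 864 kPa.
Adiabatic: TV^(γ−1) = const ⇒ T₂ = 342×(1.65)^0.400 = 418 K; PV^γ = const ⇒ P₂ = 1740 kPa.
ΔU = nCvΔT = 4.07×20.8×(418−342) = 6420 J.
Q = 0 for an adiabatic process, so W = −ΔU = -6420 J.
Work done on the gas = −W_by = 6420 J.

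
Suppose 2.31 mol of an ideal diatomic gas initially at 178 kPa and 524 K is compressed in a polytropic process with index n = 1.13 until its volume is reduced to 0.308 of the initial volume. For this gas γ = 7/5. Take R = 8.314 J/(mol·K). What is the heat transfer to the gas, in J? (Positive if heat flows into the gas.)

V₁ = nRT₁/P₁ = 2.31×8.314×524/178 = 56.5 L.
Polytropic n=1.13: T₂ = T₁(V₁/V₂)^(n−1) = 524×(3.25)^0.13 = 611 K; P₂ = P₁(V₁/V₂)^n = 674 kPa.
W = (P₁V₁−P₂V₂)/(n−1) = (178×56.5−674×17.4)/0.13 = -12800 J.
ΔU = nCvΔT = 2.31×20.8×(611−524) = 4160 J.
Q = ΔU + W = -8640 J.

-8640 J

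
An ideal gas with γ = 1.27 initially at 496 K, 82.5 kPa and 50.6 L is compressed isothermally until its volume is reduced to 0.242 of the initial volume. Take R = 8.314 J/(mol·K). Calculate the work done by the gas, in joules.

n = P₁V₁/(RT₁) = 82.5×50.6/(8.314×496) = 1.01 mol.
Isothermal: T stays 496 K; PV = const ⇒ V₂ = 12.2 L, P₂ = 341 kPa.
W = nRT ln(V₂/V₁) = 1.01×8.314×496×ln(0.242) = -5920 J.

-5920 J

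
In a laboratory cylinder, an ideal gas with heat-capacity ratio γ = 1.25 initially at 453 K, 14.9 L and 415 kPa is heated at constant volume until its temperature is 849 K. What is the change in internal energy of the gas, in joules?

n = P₁V₁/(RT₁) = 415×14.9/(8.314×453) = 1.64 mol.
Isochoric: V stays 14.9 L; P/T = const ⇒ T₂ = 849 K, P₂ = 778 kPa.
For an ideal gas ΔU = nCvΔT with Cv = R/(γ−1) = 33.3 J/(mol·K).
ΔU = 1.64×33.3×(849−453) = 21600 J.

21600 J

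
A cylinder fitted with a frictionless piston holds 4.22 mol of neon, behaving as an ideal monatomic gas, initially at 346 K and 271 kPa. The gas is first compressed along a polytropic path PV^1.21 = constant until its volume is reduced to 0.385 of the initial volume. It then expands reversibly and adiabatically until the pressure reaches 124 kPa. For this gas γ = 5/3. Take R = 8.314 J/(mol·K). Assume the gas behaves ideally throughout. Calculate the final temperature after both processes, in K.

V₁ = nRT₁/P₁ = 4.22×8.314×346/271 = 44.8 L.
Step 1 — Polytropic n=1.21: T₂ = T₁(V₁/V₂)^(n−1) = 346×(2.60)^0.21 = 423 K; P₂ = P₁(V₁/V₂)^n = 860 kPa.
W = (P₁V₁−P₂V₂)/(n−1) = (271×44.8−860×17.2)/0.21 = -12800 J.
ΔU = nCvΔT = 4.22×12.5×(423−346) = 4040 J.
Q = ΔU + W = -8790 J.
State after step 1: P = 860 kPa, V = 17.2 L, T = 423 K.
Step 2 — Adiabatic: T₂/T₁ = (P₂/P₁)^((γ−1)/γ) ⇒ T₂ = 423×(0.144)^0.400 = 195 K; V₂ = 55.1 L.
ΔU = nCvΔT = 4.22×12.5×(195−423) = -12000 J.
Q = 0 for an adiabatic process, so W = −ΔU = 12000 J.
Net over both steps: W = -833 J, Q = -8790 J, ΔU = -7960 J.

195 K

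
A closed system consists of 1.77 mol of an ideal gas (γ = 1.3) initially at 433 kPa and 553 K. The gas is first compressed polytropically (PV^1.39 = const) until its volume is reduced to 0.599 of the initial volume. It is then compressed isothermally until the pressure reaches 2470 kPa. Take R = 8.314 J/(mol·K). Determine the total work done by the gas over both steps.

V₁ = nRT₁/P₁ = 1.77×8.314×553/433 = 18.8 L.
Step 1 — Polytropic n=1.39: T₂ = T₁(V₁/V₂)^(n−1) = 553×(1.67)^0.39 = 675 K; P₂ = P₁(V₁/V₂)^n = 883 kPa.
W = (P₁V₁−P₂V₂)/(n−1) = (433×18.8−883×11.3)/0.39 = -4620 J.
ΔU = nCvΔT = 1.77×27.7×(675−553) = 6000 J.
Q = ΔU + W = 1380 J.
State after step 1: P = 883 kPa, V = 11.3 L, T = 675 K.
Step 2 — Isothermal: T stays 675 K; PV = const ⇒ V₂ = 4.02 L, P₂ = 2470 kPa.
ΔU = 0 (ideal gas, T constant).
W = nRT ln(V₂/V₁) = 1.77×8.314×675×ln(0.357) = -10200 J.
Q = ΔU + W = -10200 J.
Net over both steps: W = -14800 J, Q = -8840 J, ΔU = 6000 J.

-14800 J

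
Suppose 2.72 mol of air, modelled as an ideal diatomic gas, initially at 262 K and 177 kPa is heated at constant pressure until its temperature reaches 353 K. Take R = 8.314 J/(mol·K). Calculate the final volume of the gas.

45.1 L

V₁ = nRT₁/P₁ = 2.72×8.314×262/177 = 33.5 L.
Isobaric: P stays 177 kPa; V/T = const ⇒ T₂ = 353 K, V₂ = 45.1 L.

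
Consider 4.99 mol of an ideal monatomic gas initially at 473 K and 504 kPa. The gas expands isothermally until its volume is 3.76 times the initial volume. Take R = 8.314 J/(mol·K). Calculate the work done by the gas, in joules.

26000 J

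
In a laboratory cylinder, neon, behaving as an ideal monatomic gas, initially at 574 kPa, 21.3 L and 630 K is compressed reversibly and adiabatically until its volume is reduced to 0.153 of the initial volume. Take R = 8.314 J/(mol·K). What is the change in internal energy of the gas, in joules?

n = P₁V₁/(RT₁) = 574×21.3/(8.314×630) = 2.33 mol.
Adiabatic: TV^(γ−1) = const ⇒ T₂ = 630×(6.54)^0.667 = 2200 K; PV^γ = const ⇒ P₂ = 13100 kPa.
For an ideal gas ΔU = nCvΔT with Cv = (3/2)R = 12.5 J/(mol·K).
ΔU = 2.33×12.5×(2200−630) = 45800 J.

45800 J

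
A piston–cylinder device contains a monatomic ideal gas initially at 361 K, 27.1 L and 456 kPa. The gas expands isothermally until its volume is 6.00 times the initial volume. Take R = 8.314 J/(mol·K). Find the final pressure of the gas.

76.0 kPa

Isothermal: T stays 361 K; PV = const ⇒ V₂ = 163 L, P₂ = 76.0 kPa.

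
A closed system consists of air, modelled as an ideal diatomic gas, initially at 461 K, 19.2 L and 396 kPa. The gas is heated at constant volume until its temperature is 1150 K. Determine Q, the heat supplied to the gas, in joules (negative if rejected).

n = P₁V₁/(RT₁) = 396×19.2/(8.314×461) = 1.98 mol.
Isochoric: V stays 19.2 L; P/T = const ⇒ T₂ = 1150 K, P₂ = 988 kPa.
W = 0 (no volume change).
ΔU = nCvΔT = 1.98×20.8×(1150−461) = 28400 J.
Q = ΔU = 28400 J.

28400 J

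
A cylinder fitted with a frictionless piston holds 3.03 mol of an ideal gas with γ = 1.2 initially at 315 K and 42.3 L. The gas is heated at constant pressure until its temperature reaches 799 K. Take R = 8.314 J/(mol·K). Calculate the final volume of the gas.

107 L

P₁ = nRT₁/V₁ = 3.03×8.314×315/42.3 = 188 kPa.
Isobaric: P stays 188 kPa; V/T = const ⇒ T₂ = 799 K, V₂ = 107 L.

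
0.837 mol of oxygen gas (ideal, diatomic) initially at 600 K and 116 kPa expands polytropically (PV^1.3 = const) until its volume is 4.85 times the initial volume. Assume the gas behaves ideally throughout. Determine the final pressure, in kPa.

V₁ = nRT₁/P₁ = 0.837×8.314×600/116 = 36.0 L.
Polytropic n=1.3: T₂ = T₁(V₁/V₂)^(n−1) = 600×(0.206)^0.30 = 374 K; P₂ = P₁(V₁/V₂)^n = 14.9 kPa.

14.9 kPa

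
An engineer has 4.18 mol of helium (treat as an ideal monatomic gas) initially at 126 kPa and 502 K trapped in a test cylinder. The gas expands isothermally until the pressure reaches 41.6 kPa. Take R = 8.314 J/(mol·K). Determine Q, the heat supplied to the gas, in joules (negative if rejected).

V₁ = nRT₁/P₁ = 4.18×8.314×502/126 = 138 L.
Isothermal: T stays 502 K; PV = const ⇒ V₂ = 419 L, P₂ = 41.6 kPa.
ΔU = 0 (ideal gas, T constant).
W = nRT ln(V₂/V₁) = 4.18×8.314×502×ln(3.03) = 19300 J.
Q = ΔU + W = 19300 J.

19300 J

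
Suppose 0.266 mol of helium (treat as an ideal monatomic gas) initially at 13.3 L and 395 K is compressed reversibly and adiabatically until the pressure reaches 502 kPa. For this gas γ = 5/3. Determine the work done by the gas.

-1650 J

P₁ = nRT₁/V₁ = 0.266×8.314×395/13.3 = 65.7 kPa.
Adiabatic: T₂/T₁ = (P₂/P₁)^((γ−1)/γ) ⇒ T₂ = 395×(7.64)^0.400 = 891 K; V₂ = 3.93 L.
ΔU = nCvΔT = 0.266×12.5×(891−395) = 1650 J.
Q = 0 for an adiabatic process, so W = −ΔU = -1650 J.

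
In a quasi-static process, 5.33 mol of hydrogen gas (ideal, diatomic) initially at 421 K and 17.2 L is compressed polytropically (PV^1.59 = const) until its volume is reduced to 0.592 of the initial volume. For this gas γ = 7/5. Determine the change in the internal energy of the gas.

P₁ = nRT₁/V₁ = 5.33×8.314×421/17.2 = 1080 kPa.
Polytropic n=1.59: T₂ = T₁(V₁/V₂)^(n−1) = 421×(1.69)^0.59 = 574 K; P₂ = P₁(V₁/V₂)^n = 2500 kPa.
For an ideal gas ΔU = nCvΔT with Cv = (5/2)R = 20.8 J/(mol·K).
ΔU = 5.33×20.8×(574−421) = 16900 J.

16900 J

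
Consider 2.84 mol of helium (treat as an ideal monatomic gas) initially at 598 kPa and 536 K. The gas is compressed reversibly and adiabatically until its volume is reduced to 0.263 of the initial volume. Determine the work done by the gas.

-27300 J

V₁ = nRT₁/P₁ = 2.84×8.314×536/598 = 21.2 L.
Adiabatic: TV^(γ−1) = const ⇒ T₂ = 536×(3.80)^0.667 = 1310 K; PV^γ = const ⇒ P₂ = 5540 kPa.
ΔU = nCvΔT = 2.84×12.5×(1310−536) = 27300 J.
Q = 0 for an adiabatic process, so W = −ΔU = -27300 J.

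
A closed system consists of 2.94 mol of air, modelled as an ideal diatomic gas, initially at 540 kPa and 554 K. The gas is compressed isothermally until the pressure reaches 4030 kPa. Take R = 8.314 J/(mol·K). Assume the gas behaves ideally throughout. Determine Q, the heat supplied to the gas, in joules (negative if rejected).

-27200 J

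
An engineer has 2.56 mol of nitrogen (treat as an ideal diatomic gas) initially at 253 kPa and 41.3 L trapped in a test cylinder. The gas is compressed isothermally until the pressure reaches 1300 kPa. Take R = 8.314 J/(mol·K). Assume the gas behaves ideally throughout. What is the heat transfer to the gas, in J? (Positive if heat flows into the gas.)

-17100 J

T₁ = P₁V₁/(nR) = 253×41.3/(2.56×8.314) = 491 K.
Isothermal: T stays 491 K; PV = const ⇒ V₂ = 8.04 L, P₂ = 1300 kPa.
ΔU = 0 (ideal gas, T constant).
W = nRT ln(V₂/V₁) = 2.56×8.314×491×ln(0.195) = -17100 J.
Q = ΔU + W = -17100 J.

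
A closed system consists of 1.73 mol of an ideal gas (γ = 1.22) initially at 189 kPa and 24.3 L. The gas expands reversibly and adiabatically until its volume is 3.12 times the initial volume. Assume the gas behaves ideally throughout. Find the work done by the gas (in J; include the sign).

T₁ = P₁V₁/(nR) = 189×24.3/(1.73×8.314) = 319 K.
Adiabatic: TV^(γ−1) = const ⇒ T₂ = 319×(0.321)^0.220 = 249 K; PV^γ = const ⇒ P₂ = 47.2 kPa.
ΔU = nCvΔT = 1.73×37.8×(249−319) = -4620 J.
Q = 0 for an adiabatic process, so W = −ΔU = 4620 J.

4620 J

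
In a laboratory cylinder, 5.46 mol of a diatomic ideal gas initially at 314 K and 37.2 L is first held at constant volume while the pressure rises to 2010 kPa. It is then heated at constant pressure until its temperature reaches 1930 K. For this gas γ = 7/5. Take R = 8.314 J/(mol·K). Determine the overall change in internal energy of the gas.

P₁ = nRT₁/V₁ = 5.46×8.314×314/37.2 = 383 kPa.
Step 1 — Isochoric: V stays 37.2 L; P/T = const ⇒ T₂ = 1650 K, P₂ = 2010 kPa.
W = 0 (no volume change).
ΔU = nCvΔT = 5.46×20.8×(1650−314) = 151000 J.
Q = ΔU = 151000 J.
State after step 1: P = 2010 kPa, V = 37.2 L, T = 1650 K.
Step 2 — Isobaric: P stays 2010 kPa; V/T = const ⇒ T₂ = 1930 K, V₂ = 43.6 L.
W = PΔV = 2010×(43.6−37.2) kPa·L = 12800 J.
ΔU = nCvΔT = 5.46×20.8×(1930−1650) = 32100 J.
Q = ΔU + W = nCpΔT = 44900 J.
Net over both steps: W = 12800 J, Q = 196000 J, ΔU = 183000 J.

183000 J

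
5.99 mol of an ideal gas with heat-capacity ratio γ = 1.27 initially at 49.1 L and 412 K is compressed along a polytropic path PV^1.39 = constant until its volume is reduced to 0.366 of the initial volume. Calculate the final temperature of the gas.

610 K

P₁ = nRT₁/V₁ = 5.99×8.314×412/49.1 = 418 kPa.
Polytropic n=1.39: T₂ = T₁(V₁/V₂)^(n−1) = 412×(2.73)^0.39 = 610 K; P₂ = P₁(V₁/V₂)^n = 1690 kPa.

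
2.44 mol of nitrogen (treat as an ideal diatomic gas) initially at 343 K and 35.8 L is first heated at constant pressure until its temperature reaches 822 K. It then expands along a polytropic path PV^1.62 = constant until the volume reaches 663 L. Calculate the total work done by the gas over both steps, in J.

P₁ = nRT₁/V₁ = 2.44×8.314×343/35.8 = 194 kPa.
Step 1 — Isobaric: P stays 194 kPa; V/T = const ⇒ T₂ = 822 K, V₂ = 85.8 L.
W = PΔV = 194×(85.8−35.8) kPa·L = 9720 J.
ΔU = nCvΔT = 2.44×20.8×(822−343) = 24300 J.
Q = ΔU + W = nCpΔT = 34000 J.
State after step 1: P = 194 kPa, V = 85.8 L, T = 822 K.
Step 2 — Polytropic n=1.62: T₂ = T₁(V₁/V₂)^(n−1) = 822×(0.129)^0.62 = 231 K; P₂ = P₁(V₁/V₂)^n = 7.08 kPa.
W = (P₁V₁−P₂V₂)/(n−1) = (194×85.8−7.08×663)/0.62 = 19300 J.
ΔU = nCvΔT = 2.44×20.8×(231−822) = -30000 J.
Q = ΔU + W = -10600 J.
Net over both steps: W = 29000 J, Q = 23400 J, ΔU = -5660 J.

29000 J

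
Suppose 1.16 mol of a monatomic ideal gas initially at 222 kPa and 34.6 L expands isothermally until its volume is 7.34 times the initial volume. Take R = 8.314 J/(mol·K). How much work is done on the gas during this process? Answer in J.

T₁ = P₁V₁/(nR) = 222×34.6/(1.16×8.314) = 796 K.
Isothermal: T stays 796 K; PV = const ⇒ V₂ = 254 L, P₂ = 30.2 kPa.
W = nRT ln(V₂/V₁) = 1.16×8.314×796×ln(7.34) = 15300 J.
Work done on the gas = −W_by = -15300 J.

-15300 J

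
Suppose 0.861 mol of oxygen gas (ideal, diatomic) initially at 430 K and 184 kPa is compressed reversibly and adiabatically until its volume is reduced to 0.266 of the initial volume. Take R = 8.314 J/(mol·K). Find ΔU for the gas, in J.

5370 J

V₁ = nRT₁/P₁ = 0.861×8.314×430/184 = 16.7 L.
Adiabatic: TV^(γ−1) = const ⇒ T₂ = 430×(3.76)^0.400 = 730 K; PV^γ = const ⇒ P₂ = 1170 kPa.
For an ideal gas ΔU = nCvΔT with Cv = (5/2)R = 20.8 J/(mol·K).
ΔU = 0.861×20.8×(730−430) = 5370 J.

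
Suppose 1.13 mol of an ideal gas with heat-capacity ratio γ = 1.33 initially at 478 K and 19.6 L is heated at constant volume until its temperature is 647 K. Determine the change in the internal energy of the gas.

P₁ = nRT₁/V₁ = 1.13×8.314×478/19.6 = 229 kPa.
Isochoric: V stays 19.6 L; P/T = const ⇒ T₂ = 647 K, P₂ = 310 kPa.
For an ideal gas ΔU = nCvΔT with Cv = R/(γ−1) = 25.2 J/(mol·K).
ΔU = 1.13×25.2×(647−478) = 4810 J.

4810 J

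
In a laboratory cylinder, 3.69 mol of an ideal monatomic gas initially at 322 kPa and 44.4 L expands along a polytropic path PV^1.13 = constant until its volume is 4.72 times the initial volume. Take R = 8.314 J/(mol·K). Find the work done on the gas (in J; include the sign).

T₁ = P₁V₁/(nR) = 322×44.4/(3.69×8.314) = 466 K.
Polytropic n=1.13: T₂ = T₁(V₁/V₂)^(n−1) = 466×(0.212)^0.13 = 381 K; P₂ = P₁(V₁/V₂)^n = 55.8 kPa.
W = (P₁V₁−P₂V₂)/(n−1) = (322×44.4−55.8×210)/0.13 = 20100 J.
Work done on the gas = −W_by = -20100 J.

-20100 J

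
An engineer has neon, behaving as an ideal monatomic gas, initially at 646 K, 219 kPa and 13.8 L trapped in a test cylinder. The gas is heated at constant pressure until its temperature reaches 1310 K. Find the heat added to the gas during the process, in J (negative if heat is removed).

7770 J

n = P₁V₁/(RT₁) = 219×13.8/(8.314×646) = 0.563 mol.
Isobaric: P stays 219 kPa; V/T = const ⇒ T₂ = 1310 K, V₂ = 28.0 L.
W = PΔV = 219×(28.0−13.8) kPa·L = 3110 J.
ΔU = nCvΔT = 0.563×12.5×(1310−646) = 4660 J.
Q = ΔU + W = nCpΔT = 7770 J.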